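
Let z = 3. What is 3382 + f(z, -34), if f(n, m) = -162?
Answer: 3220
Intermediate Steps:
3382 + f(z, -34) = 3382 - 162 = 3220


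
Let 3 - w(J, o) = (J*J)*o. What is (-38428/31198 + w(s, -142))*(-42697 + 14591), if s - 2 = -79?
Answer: -369119090305290/15599 ≈ -2.3663e+10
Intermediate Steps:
s = -77 (s = 2 - 79 = -77)
w(J, o) = 3 - o*J**2 (w(J, o) = 3 - J*J*o = 3 - J**2*o = 3 - o*J**2)
(-38428/31198 + w(s, -142))*(-42697 + 14591) = (-38428/31198 + (3 - 1*(-142)*(-77)**2))*(-42697 + 14591) = (-38428*1/31198 + (3 - 1*(-142)*5929))*(-28106) = (-19214/15599 + (3 + 841918))*(-28106) = (-19214/15599 + 841921)*(-28106) = (13133106465/15599)*(-28106) = -369119090305290/15599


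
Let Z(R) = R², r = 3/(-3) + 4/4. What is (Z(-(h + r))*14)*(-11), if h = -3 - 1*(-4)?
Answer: -154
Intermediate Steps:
r = 0 (r = 3*(-⅓) + 4*(¼) = -1 + 1 = 0)
h = 1 (h = -3 + 4 = 1)
(Z(-(h + r))*14)*(-11) = ((-(1 + 0))²*14)*(-11) = ((-1*1)²*14)*(-11) = ((-1)²*14)*(-11) = (1*14)*(-11) = 14*(-11) = -154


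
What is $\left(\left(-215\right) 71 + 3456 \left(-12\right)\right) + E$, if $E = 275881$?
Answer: $219144$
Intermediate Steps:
$\left(\left(-215\right) 71 + 3456 \left(-12\right)\right) + E = \left(\left(-215\right) 71 + 3456 \left(-12\right)\right) + 275881 = \left(-15265 - 41472\right) + 275881 = -56737 + 275881 = 219144$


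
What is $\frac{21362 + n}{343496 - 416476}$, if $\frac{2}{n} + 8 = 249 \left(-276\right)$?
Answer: $- \frac{734126491}{2508030680} \approx -0.29271$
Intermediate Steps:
$n = - \frac{1}{34366}$ ($n = \frac{2}{-8 + 249 \left(-276\right)} = \frac{2}{-8 - 68724} = \frac{2}{-68732} = 2 \left(- \frac{1}{68732}\right) = - \frac{1}{34366} \approx -2.9099 \cdot 10^{-5}$)
$\frac{21362 + n}{343496 - 416476} = \frac{21362 - \frac{1}{34366}}{343496 - 416476} = \frac{734126491}{34366 \left(-72980\right)} = \frac{734126491}{34366} \left(- \frac{1}{72980}\right) = - \frac{734126491}{2508030680}$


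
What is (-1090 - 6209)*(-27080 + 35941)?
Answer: -64676439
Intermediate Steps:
(-1090 - 6209)*(-27080 + 35941) = -7299*8861 = -64676439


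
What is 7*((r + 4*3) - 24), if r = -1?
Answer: -91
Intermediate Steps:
7*((r + 4*3) - 24) = 7*((-1 + 4*3) - 24) = 7*((-1 + 12) - 24) = 7*(11 - 24) = 7*(-13) = -91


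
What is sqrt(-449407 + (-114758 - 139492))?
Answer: I*sqrt(703657) ≈ 838.84*I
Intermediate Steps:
sqrt(-449407 + (-114758 - 139492)) = sqrt(-449407 - 254250) = sqrt(-703657) = I*sqrt(703657)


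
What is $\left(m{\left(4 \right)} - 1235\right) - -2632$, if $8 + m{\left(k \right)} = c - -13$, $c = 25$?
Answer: $1427$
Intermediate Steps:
$m{\left(k \right)} = 30$ ($m{\left(k \right)} = -8 + \left(25 - -13\right) = -8 + \left(25 + 13\right) = -8 + 38 = 30$)
$\left(m{\left(4 \right)} - 1235\right) - -2632 = \left(30 - 1235\right) - -2632 = -1205 + 2632 = 1427$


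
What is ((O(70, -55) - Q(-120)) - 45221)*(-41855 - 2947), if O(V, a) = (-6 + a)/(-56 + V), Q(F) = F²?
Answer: 18699346755/7 ≈ 2.6713e+9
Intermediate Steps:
O(V, a) = (-6 + a)/(-56 + V)
((O(70, -55) - Q(-120)) - 45221)*(-41855 - 2947) = (((-6 - 55)/(-56 + 70) - 1*(-120)²) - 45221)*(-41855 - 2947) = ((-61/14 - 1*14400) - 45221)*(-44802) = (((1/14)*(-61) - 14400) - 45221)*(-44802) = ((-61/14 - 14400) - 45221)*(-44802) = (-201661/14 - 45221)*(-44802) = -834755/14*(-44802) = 18699346755/7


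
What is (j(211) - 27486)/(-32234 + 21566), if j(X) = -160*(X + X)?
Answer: 47503/5334 ≈ 8.9057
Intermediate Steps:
j(X) = -320*X
(j(211) - 27486)/(-32234 + 21566) = (-320*211 - 27486)/(-32234 + 21566) = (-67520 - 27486)/(-10668) = -95006*(-1/10668) = 47503/5334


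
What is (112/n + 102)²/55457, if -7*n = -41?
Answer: 24661156/93223217 ≈ 0.26454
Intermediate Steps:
n = 41/7 (n = -⅐*(-41) = 41/7 ≈ 5.8571)
(112/n + 102)²/55457 = (112/(41/7) + 102)²/55457 = (112*(7/41) + 102)²*(1/55457) = (784/41 + 102)²*(1/55457) = (4966/41)²*(1/55457) = (24661156/1681)*(1/55457) = 24661156/93223217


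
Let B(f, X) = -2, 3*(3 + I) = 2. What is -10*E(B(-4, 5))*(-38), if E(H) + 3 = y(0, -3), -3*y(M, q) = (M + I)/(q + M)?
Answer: -33440/27 ≈ -1238.5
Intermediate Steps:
I = -7/3 (I = -3 + (1/3)*2 = -3 + 2/3 = -7/3 ≈ -2.3333)
y(M, q) = -(-7/3 + M)/(3*(M + q)) (y(M, q) = -(M - 7/3)/(3*(q + M)) = -(-7/3 + M)/(3*(M + q)))
E(H) = -88/27 (E(H) = -3 + (7/9 - 1/3*0)/(0 - 3) = -3 + (7/9 + 0)/(-3) = -3 - 1/3*7/9 = -3 - 7/27 = -88/27)
-10*E(B(-4, 5))*(-38) = -10*(-88/27)*(-38) = (880/27)*(-38) = -33440/27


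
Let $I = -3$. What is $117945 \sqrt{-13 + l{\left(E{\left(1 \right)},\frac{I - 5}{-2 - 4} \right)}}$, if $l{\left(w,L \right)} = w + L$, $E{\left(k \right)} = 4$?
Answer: $39315 i \sqrt{69} \approx 3.2658 \cdot 10^{5} i$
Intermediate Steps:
$l{\left(w,L \right)} = L + w$
$117945 \sqrt{-13 + l{\left(E{\left(1 \right)},\frac{I - 5}{-2 - 4} \right)}} = 117945 \sqrt{-13 + \left(\frac{-3 - 5}{-2 - 4} + 4\right)} = 117945 \sqrt{-13 + \left(- \frac{8}{-6} + 4\right)} = 117945 \sqrt{-13 + \left(\left(-8\right) \left(- \frac{1}{6}\right) + 4\right)} = 117945 \sqrt{-13 + \left(\frac{4}{3} + 4\right)} = 117945 \sqrt{-13 + \frac{16}{3}} = 117945 \sqrt{- \frac{23}{3}} = 117945 \frac{i \sqrt{69}}{3} = 39315 i \sqrt{69}$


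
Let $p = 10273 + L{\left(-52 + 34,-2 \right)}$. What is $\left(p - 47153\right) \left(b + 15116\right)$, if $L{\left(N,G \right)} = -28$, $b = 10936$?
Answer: $-961527216$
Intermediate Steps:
$p = 10245$ ($p = 10273 - 28 = 10245$)
$\left(p - 47153\right) \left(b + 15116\right) = \left(10245 - 47153\right) \left(10936 + 15116\right) = \left(-36908\right) 26052 = -961527216$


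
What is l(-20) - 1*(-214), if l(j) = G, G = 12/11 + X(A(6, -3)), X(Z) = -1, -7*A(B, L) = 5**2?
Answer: 2355/11 ≈ 214.09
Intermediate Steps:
A(B, L) = -25/7 (A(B, L) = -1/7*5**2 = -1/7*25 = -25/7)
G = 1/11 (G = 12/11 - 1 = 1/11 ≈ 0.090909)
l(j) = 1/11
l(-20) - 1*(-214) = 1/11 - 1*(-214) = 1/11 + 214 = 2355/11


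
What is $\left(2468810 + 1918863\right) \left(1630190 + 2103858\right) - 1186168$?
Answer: $16383780404136$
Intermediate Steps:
$\left(2468810 + 1918863\right) \left(1630190 + 2103858\right) - 1186168 = 4387673 \cdot 3734048 - 1186168 = 16383781590304 - 1186168 = 16383780404136$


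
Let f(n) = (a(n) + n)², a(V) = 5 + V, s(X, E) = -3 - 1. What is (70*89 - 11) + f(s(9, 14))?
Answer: 6228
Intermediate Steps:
s(X, E) = -4
f(n) = (5 + 2*n)² (f(n) = ((5 + n) + n)² = (5 + 2*n)²)
(70*89 - 11) + f(s(9, 14)) = (70*89 - 11) + (5 + 2*(-4))² = (6230 - 11) + (5 - 8)² = 6219 + (-3)² = 6219 + 9 = 6228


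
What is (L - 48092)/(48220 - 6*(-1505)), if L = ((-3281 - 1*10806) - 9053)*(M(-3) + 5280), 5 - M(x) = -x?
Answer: -61136786/28625 ≈ -2135.8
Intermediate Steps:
M(x) = 5 + x (M(x) = 5 - (-1)*x = 5 + x)
L = -122225480 (L = ((-3281 - 1*10806) - 9053)*((5 - 3) + 5280) = ((-3281 - 10806) - 9053)*(2 + 5280) = (-14087 - 9053)*5282 = -23140*5282 = -122225480)
(L - 48092)/(48220 - 6*(-1505)) = (-122225480 - 48092)/(48220 - 6*(-1505)) = -122273572/(48220 + 9030) = -122273572/57250 = -122273572*1/57250 = -61136786/28625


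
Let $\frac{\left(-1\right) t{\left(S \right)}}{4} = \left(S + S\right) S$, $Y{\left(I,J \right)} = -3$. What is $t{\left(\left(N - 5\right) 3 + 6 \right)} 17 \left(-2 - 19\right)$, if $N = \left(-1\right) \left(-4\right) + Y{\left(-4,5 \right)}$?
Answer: $102816$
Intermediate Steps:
$N = 1$ ($N = \left(-1\right) \left(-4\right) - 3 = 4 - 3 = 1$)
$t{\left(S \right)} = - 8 S^{2}$ ($t{\left(S \right)} = - 4 \left(S + S\right) S = - 4 \cdot 2 S S = - 4 \cdot 2 S^{2} = - 8 S^{2}$)
$t{\left(\left(N - 5\right) 3 + 6 \right)} 17 \left(-2 - 19\right) = - 8 \left(\left(1 - 5\right) 3 + 6\right)^{2} \cdot 17 \left(-2 - 19\right) = - 8 \left(\left(1 - 5\right) 3 + 6\right)^{2} \cdot 17 \left(-21\right) = - 8 \left(\left(-4\right) 3 + 6\right)^{2} \cdot 17 \left(-21\right) = - 8 \left(-12 + 6\right)^{2} \cdot 17 \left(-21\right) = - 8 \left(-6\right)^{2} \cdot 17 \left(-21\right) = \left(-8\right) 36 \cdot 17 \left(-21\right) = \left(-288\right) 17 \left(-21\right) = \left(-4896\right) \left(-21\right) = 102816$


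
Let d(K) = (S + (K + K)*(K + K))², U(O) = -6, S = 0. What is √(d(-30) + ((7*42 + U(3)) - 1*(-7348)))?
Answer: 2*√3241909 ≈ 3601.1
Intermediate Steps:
d(K) = 16*K⁴ (d(K) = (0 + (K + K)*(K + K))² = (0 + (2*K)*(2*K))² = (0 + 4*K²)² = (4*K²)² = 16*K⁴)
√(d(-30) + ((7*42 + U(3)) - 1*(-7348))) = √(16*(-30)⁴ + ((7*42 - 6) - 1*(-7348))) = √(16*810000 + ((294 - 6) + 7348)) = √(12960000 + (288 + 7348)) = √(12960000 + 7636) = √12967636 = 2*√3241909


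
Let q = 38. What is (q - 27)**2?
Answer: 121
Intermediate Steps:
(q - 27)**2 = (38 - 27)**2 = 11**2 = 121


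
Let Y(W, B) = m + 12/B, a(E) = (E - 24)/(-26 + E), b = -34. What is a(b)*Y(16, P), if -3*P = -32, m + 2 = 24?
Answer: 1073/48 ≈ 22.354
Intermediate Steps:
m = 22 (m = -2 + 24 = 22)
P = 32/3 (P = -⅓*(-32) = 32/3 ≈ 10.667)
a(E) = (-24 + E)/(-26 + E)
Y(W, B) = 22 + 12/B
a(b)*Y(16, P) = ((-24 - 34)/(-26 - 34))*(22 + 12/(32/3)) = (-58/(-60))*(22 + 12*(3/32)) = (-1/60*(-58))*(22 + 9/8) = (29/30)*(185/8) = 1073/48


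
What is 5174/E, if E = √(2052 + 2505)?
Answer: 5174*√93/651 ≈ 76.646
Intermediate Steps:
E = 7*√93 (E = √4557 = 7*√93 ≈ 67.506)
5174/E = 5174/((7*√93)) = 5174*(√93/651) = 5174*√93/651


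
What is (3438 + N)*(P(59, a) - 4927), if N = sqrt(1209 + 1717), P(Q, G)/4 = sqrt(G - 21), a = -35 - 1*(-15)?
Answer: -(3438 + sqrt(2926))*(4927 - 4*I*sqrt(41)) ≈ -1.7206e+7 + 89441.0*I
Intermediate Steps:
a = -20 (a = -35 + 15 = -20)
P(Q, G) = 4*sqrt(-21 + G) (P(Q, G) = 4*sqrt(G - 21) = 4*sqrt(-21 + G))
N = sqrt(2926) ≈ 54.093
(3438 + N)*(P(59, a) - 4927) = (3438 + sqrt(2926))*(4*sqrt(-21 - 20) - 4927) = (3438 + sqrt(2926))*(4*sqrt(-41) - 4927) = (3438 + sqrt(2926))*(4*(I*sqrt(41)) - 4927) = (3438 + sqrt(2926))*(4*I*sqrt(41) - 4927) = (3438 + sqrt(2926))*(-4927 + 4*I*sqrt(41)) = (-4927 + 4*I*sqrt(41))*(3438 + sqrt(2926))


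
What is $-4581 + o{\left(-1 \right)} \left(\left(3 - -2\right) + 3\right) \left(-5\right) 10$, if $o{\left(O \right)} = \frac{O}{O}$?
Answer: $-4981$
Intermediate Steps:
$o{\left(O \right)} = 1$
$-4581 + o{\left(-1 \right)} \left(\left(3 - -2\right) + 3\right) \left(-5\right) 10 = -4581 + 1 \left(\left(3 - -2\right) + 3\right) \left(-5\right) 10 = -4581 + 1 \left(\left(3 + 2\right) + 3\right) \left(-5\right) 10 = -4581 + 1 \left(5 + 3\right) \left(-5\right) 10 = -4581 + 1 \cdot 8 \left(-5\right) 10 = -4581 + 1 \left(-40\right) 10 = -4581 - 400 = -4981$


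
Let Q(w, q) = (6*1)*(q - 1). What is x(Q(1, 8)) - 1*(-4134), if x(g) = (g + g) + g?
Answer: 4260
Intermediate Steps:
Q(w, q) = -6 + 6*q (Q(w, q) = 6*(-1 + q) = -6 + 6*q)
x(g) = 3*g (x(g) = 2*g + g = 3*g)
x(Q(1, 8)) - 1*(-4134) = 3*(-6 + 6*8) - 1*(-4134) = 3*(-6 + 48) + 4134 = 3*42 + 4134 = 126 + 4134 = 4260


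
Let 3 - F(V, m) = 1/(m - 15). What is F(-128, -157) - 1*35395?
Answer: -6087423/172 ≈ -35392.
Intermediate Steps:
F(V, m) = 3 - 1/(-15 + m) (F(V, m) = 3 - 1/(m - 15) = 3 - 1/(-15 + m))
F(-128, -157) - 1*35395 = (-46 + 3*(-157))/(-15 - 157) - 1*35395 = (-46 - 471)/(-172) - 35395 = -1/172*(-517) - 35395 = 517/172 - 35395 = -6087423/172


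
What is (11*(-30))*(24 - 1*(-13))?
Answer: -12210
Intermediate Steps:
(11*(-30))*(24 - 1*(-13)) = -330*(24 + 13) = -330*37 = -12210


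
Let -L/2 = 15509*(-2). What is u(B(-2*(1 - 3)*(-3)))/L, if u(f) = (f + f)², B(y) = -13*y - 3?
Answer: 23409/15509 ≈ 1.5094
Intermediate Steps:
B(y) = -3 - 13*y
L = 62036 (L = -31018*(-2) = -2*(-31018) = 62036)
u(f) = 4*f² (u(f) = (2*f)² = 4*f²)
u(B(-2*(1 - 3)*(-3)))/L = (4*(-3 - 13*(-2*(1 - 3))*(-3))²)/62036 = (4*(-3 - 13*(-2*(-2))*(-3))²)*(1/62036) = (4*(-3 - 52*(-3))²)*(1/62036) = (4*(-3 - 13*(-12))²)*(1/62036) = (4*(-3 + 156)²)*(1/62036) = (4*153²)*(1/62036) = (4*23409)*(1/62036) = 93636*(1/62036) = 23409/15509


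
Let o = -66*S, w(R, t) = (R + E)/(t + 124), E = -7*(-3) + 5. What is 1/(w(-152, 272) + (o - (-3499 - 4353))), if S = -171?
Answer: 22/421029 ≈ 5.2253e-5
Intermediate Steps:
E = 26 (E = 21 + 5 = 26)
w(R, t) = (26 + R)/(124 + t) (w(R, t) = (R + 26)/(t + 124) = (26 + R)/(124 + t))
o = 11286 (o = -66*(-171) = 11286)
1/(w(-152, 272) + (o - (-3499 - 4353))) = 1/((26 - 152)/(124 + 272) + (11286 - (-3499 - 4353))) = 1/(-126/396 + (11286 - 1*(-7852))) = 1/((1/396)*(-126) + (11286 + 7852)) = 1/(-7/22 + 19138) = 1/(421029/22) = 22/421029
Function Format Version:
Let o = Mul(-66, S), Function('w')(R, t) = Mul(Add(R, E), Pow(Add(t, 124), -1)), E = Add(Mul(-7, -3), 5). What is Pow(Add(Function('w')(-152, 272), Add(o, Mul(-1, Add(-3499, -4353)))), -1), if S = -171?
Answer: Rational(22, 421029) ≈ 5.2253e-5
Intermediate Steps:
E = 26 (E = Add(21, 5) = 26)
Function('w')(R, t) = Mul(Pow(Add(124, t), -1), Add(26, R)) (Function('w')(R, t) = Mul(Add(R, 26), Pow(Add(t, 124), -1)) = Mul(Add(26, R), Pow(Add(124, t), -1)) = Mul(Pow(Add(124, t), -1), Add(26, R)))
o = 11286 (o = Mul(-66, -171) = 11286)
Pow(Add(Function('w')(-152, 272), Add(o, Mul(-1, Add(-3499, -4353)))), -1) = Pow(Add(Mul(Pow(Add(124, 272), -1), Add(26, -152)), Add(11286, Mul(-1, Add(-3499, -4353)))), -1) = Pow(Add(Mul(Pow(396, -1), -126), Add(11286, Mul(-1, -7852))), -1) = Pow(Add(Mul(Rational(1, 396), -126), Add(11286, 7852)), -1) = Pow(Add(Rational(-7, 22), 19138), -1) = Pow(Rational(421029, 22), -1) = Rational(22, 421029)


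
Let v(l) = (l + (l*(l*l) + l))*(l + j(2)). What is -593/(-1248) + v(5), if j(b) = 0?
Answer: 842993/1248 ≈ 675.48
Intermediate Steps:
v(l) = l*(l³ + 2*l) (v(l) = (l + (l*(l*l) + l))*(l + 0) = (l + (l*l² + l))*l = (l + (l³ + l))*l = (l + (l + l³))*l = (l³ + 2*l)*l = l*(l³ + 2*l))
-593/(-1248) + v(5) = -593/(-1248) + 5²*(2 + 5²) = -593*(-1/1248) + 25*(2 + 25) = 593/1248 + 25*27 = 593/1248 + 675 = 842993/1248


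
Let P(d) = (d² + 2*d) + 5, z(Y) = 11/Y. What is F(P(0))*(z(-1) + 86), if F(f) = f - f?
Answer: 0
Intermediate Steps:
P(d) = 5 + d² + 2*d
F(f) = 0
F(P(0))*(z(-1) + 86) = 0*(11/(-1) + 86) = 0*(11*(-1) + 86) = 0*(-11 + 86) = 0*75 = 0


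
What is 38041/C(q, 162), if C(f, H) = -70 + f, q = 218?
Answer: 38041/148 ≈ 257.03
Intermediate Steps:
38041/C(q, 162) = 38041/(-70 + 218) = 38041/148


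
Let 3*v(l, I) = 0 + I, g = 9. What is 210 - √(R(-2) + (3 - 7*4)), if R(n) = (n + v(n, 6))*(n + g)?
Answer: 210 - 5*I ≈ 210.0 - 5.0*I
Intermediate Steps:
v(l, I) = I/3 (v(l, I) = (0 + I)/3 = I/3)
R(n) = (2 + n)*(9 + n) (R(n) = (n + (⅓)*6)*(n + 9) = (n + 2)*(9 + n) = (2 + n)*(9 + n))
210 - √(R(-2) + (3 - 7*4)) = 210 - √((18 + (-2)² + 11*(-2)) + (3 - 7*4)) = 210 - √((18 + 4 - 22) + (3 - 28)) = 210 - √(0 - 25) = 210 - √(-25) = 210 - 5*I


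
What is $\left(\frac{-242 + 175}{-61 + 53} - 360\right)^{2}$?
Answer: $\frac{7912969}{64} \approx 1.2364 \cdot 10^{5}$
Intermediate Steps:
$\left(\frac{-242 + 175}{-61 + 53} - 360\right)^{2} = \left(- \frac{67}{-8} - 360\right)^{2} = \left(\left(-67\right) \left(- \frac{1}{8}\right) - 360\right)^{2} = \left(\frac{67}{8} - 360\right)^{2} = \left(- \frac{2813}{8}\right)^{2} = \frac{7912969}{64}$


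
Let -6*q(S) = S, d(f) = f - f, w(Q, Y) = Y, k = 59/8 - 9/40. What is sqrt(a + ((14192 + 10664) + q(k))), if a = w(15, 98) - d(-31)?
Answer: sqrt(89830110)/60 ≈ 157.96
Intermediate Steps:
k = 143/20 (k = 59*(1/8) - 9*1/40 = 59/8 - 9/40 = 143/20 ≈ 7.1500)
d(f) = 0
q(S) = -S/6
a = 98 (a = 98 - 1*0 = 98 + 0 = 98)
sqrt(a + ((14192 + 10664) + q(k))) = sqrt(98 + ((14192 + 10664) - 1/6*143/20)) = sqrt(98 + (24856 - 143/120)) = sqrt(98 + 2982577/120) = sqrt(2994337/120) = sqrt(89830110)/60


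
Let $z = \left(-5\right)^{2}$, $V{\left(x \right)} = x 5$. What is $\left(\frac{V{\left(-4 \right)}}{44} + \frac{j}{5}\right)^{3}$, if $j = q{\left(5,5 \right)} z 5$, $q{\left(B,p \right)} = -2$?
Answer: $- \frac{170953875}{1331} \approx -1.2844 \cdot 10^{5}$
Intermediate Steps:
$V{\left(x \right)} = 5 x$
$z = 25$
$j = -250$ ($j = \left(-2\right) 25 \cdot 5 = \left(-50\right) 5 = -250$)
$\left(\frac{V{\left(-4 \right)}}{44} + \frac{j}{5}\right)^{3} = \left(\frac{5 \left(-4\right)}{44} - \frac{250}{5}\right)^{3} = \left(\left(-20\right) \frac{1}{44} - 50\right)^{3} = \left(- \frac{5}{11} - 50\right)^{3} = \left(- \frac{555}{11}\right)^{3} = - \frac{170953875}{1331}$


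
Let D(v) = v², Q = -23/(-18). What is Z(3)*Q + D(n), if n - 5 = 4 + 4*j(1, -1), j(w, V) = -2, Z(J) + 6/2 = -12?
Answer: -109/6 ≈ -18.167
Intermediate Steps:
Z(J) = -15 (Z(J) = -3 - 12 = -15)
Q = 23/18 (Q = -23*(-1/18) = 23/18 ≈ 1.2778)
n = 1 (n = 5 + (4 + 4*(-2)) = 5 + (4 - 8) = 5 - 4 = 1)
Z(3)*Q + D(n) = -15*23/18 + 1² = -115/6 + 1 = -109/6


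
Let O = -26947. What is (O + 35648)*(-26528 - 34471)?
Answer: -530752299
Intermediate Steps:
(O + 35648)*(-26528 - 34471) = (-26947 + 35648)*(-26528 - 34471) = 8701*(-60999) = -530752299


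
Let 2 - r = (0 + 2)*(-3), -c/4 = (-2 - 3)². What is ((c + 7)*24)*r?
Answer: -17856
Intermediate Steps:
c = -100 (c = -4*(-2 - 3)² = -4*(-5)² = -4*25 = -100)
r = 8 (r = 2 - (0 + 2)*(-3) = 2 - 2*(-3) = 2 - 1*(-6) = 2 + 6 = 8)
((c + 7)*24)*r = ((-100 + 7)*24)*8 = -93*24*8 = -2232*8 = -17856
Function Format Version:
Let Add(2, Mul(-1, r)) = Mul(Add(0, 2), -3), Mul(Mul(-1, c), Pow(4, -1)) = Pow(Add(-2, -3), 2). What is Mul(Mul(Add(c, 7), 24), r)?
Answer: -17856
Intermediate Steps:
c = -100 (c = Mul(-4, Pow(Add(-2, -3), 2)) = Mul(-4, Pow(-5, 2)) = Mul(-4, 25) = -100)
r = 8 (r = Add(2, Mul(-1, Mul(Add(0, 2), -3))) = Add(2, Mul(-1, Mul(2, -3))) = Add(2, Mul(-1, -6)) = Add(2, 6) = 8)
Mul(Mul(Add(c, 7), 24), r) = Mul(Mul(Add(-100, 7), 24), 8) = Mul(Mul(-93, 24), 8) = Mul(-2232, 8) = -17856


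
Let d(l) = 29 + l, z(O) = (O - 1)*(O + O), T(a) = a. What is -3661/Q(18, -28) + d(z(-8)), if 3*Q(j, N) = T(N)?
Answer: 2261/4 ≈ 565.25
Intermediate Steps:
z(O) = 2*O*(-1 + O) (z(O) = (-1 + O)*(2*O) = 2*O*(-1 + O))
Q(j, N) = N/3
-3661/Q(18, -28) + d(z(-8)) = -3661/((⅓)*(-28)) + (29 + 2*(-8)*(-1 - 8)) = -3661/(-28/3) + (29 + 2*(-8)*(-9)) = -3661*(-3/28) + (29 + 144) = 1569/4 + 173 = 2261/4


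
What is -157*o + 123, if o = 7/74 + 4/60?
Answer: 108427/1110 ≈ 97.682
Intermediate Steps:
o = 179/1110 (o = 7*(1/74) + 4*(1/60) = 7/74 + 1/15 = 179/1110 ≈ 0.16126)
-157*o + 123 = -157*179/1110 + 123 = -28103/1110 + 123 = 108427/1110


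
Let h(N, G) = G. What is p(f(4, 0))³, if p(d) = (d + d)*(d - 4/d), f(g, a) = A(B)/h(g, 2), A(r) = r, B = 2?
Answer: -216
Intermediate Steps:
f(g, a) = 1 (f(g, a) = 2/2 = 2*(½) = 1)
p(d) = 2*d*(d - 4/d) (p(d) = (2*d)*(d - 4/d) = 2*d*(d - 4/d))
p(f(4, 0))³ = (-8 + 2*1²)³ = (-8 + 2*1)³ = (-8 + 2)³ = (-6)³ = -216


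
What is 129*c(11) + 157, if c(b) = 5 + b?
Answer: 2221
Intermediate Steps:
129*c(11) + 157 = 129*(5 + 11) + 157 = 129*16 + 157 = 2064 + 157 = 2221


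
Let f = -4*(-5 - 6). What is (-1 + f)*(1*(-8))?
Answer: -344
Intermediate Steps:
f = 44 (f = -4*(-11) = 44)
(-1 + f)*(1*(-8)) = (-1 + 44)*(1*(-8)) = 43*(-8) = -344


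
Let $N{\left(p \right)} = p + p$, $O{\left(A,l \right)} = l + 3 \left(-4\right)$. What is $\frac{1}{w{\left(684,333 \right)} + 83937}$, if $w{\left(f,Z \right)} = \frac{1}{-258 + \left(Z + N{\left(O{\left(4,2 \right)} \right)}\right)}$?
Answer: $\frac{55}{4616536} \approx 1.1914 \cdot 10^{-5}$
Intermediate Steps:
$O{\left(A,l \right)} = -12 + l$ ($O{\left(A,l \right)} = l - 12 = -12 + l$)
$N{\left(p \right)} = 2 p$
$w{\left(f,Z \right)} = \frac{1}{-278 + Z}$ ($w{\left(f,Z \right)} = \frac{1}{-258 + \left(Z + 2 \left(-12 + 2\right)\right)} = \frac{1}{-258 + \left(Z + 2 \left(-10\right)\right)} = \frac{1}{-258 + \left(Z - 20\right)} = \frac{1}{-258 + \left(-20 + Z\right)} = \frac{1}{-278 + Z}$)
$\frac{1}{w{\left(684,333 \right)} + 83937} = \frac{1}{\frac{1}{-278 + 333} + 83937} = \frac{1}{\frac{1}{55} + 83937} = \frac{1}{\frac{4616536}{55}} = \frac{55}{4616536}$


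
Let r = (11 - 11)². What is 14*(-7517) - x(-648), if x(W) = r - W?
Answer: -105886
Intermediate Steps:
r = 0 (r = 0² = 0)
x(W) = -W (x(W) = 0 - W = -W)
14*(-7517) - x(-648) = 14*(-7517) - (-1)*(-648) = -105238 - 1*648 = -105238 - 648 = -105886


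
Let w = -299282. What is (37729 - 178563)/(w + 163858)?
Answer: 70417/67712 ≈ 1.0399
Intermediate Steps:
(37729 - 178563)/(w + 163858) = (37729 - 178563)/(-299282 + 163858) = -140834/(-135424) = -140834*(-1/135424) = 70417/67712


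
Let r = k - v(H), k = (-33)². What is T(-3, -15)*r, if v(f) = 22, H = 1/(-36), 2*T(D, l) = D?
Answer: -3201/2 ≈ -1600.5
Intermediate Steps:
T(D, l) = D/2
H = -1/36 ≈ -0.027778
k = 1089
r = 1067 (r = 1089 - 1*22 = 1089 - 22 = 1067)
T(-3, -15)*r = ((½)*(-3))*1067 = -3/2*1067 = -3201/2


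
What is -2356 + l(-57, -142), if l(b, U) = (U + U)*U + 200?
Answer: 38172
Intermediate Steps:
l(b, U) = 200 + 2*U**2 (l(b, U) = (2*U)*U + 200 = 2*U**2 + 200 = 200 + 2*U**2)
-2356 + l(-57, -142) = -2356 + (200 + 2*(-142)**2) = -2356 + (200 + 2*20164) = -2356 + (200 + 40328) = -2356 + 40528 = 38172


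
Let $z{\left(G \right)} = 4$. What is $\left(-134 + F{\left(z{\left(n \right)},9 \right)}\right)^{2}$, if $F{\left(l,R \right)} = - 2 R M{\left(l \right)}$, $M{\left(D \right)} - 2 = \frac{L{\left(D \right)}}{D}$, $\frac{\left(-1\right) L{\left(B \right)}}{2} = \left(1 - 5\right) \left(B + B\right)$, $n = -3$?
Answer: $209764$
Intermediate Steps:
$L{\left(B \right)} = 16 B$ ($L{\left(B \right)} = - 2 \left(1 - 5\right) \left(B + B\right) = - 2 \left(- 4 \cdot 2 B\right) = - 2 \left(- 8 B\right) = 16 B$)
$M{\left(D \right)} = 18$ ($M{\left(D \right)} = 2 + \frac{16 D}{D} = 2 + 16 = 18$)
$F{\left(l,R \right)} = - 36 R$ ($F{\left(l,R \right)} = - 2 R 18 = - 36 R$)
$\left(-134 + F{\left(z{\left(n \right)},9 \right)}\right)^{2} = \left(-134 - 324\right)^{2} = \left(-458\right)^{2} = 209764$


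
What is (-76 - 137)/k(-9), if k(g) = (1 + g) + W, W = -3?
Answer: 213/11 ≈ 19.364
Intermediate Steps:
k(g) = -2 + g (k(g) = (1 + g) - 3 = -2 + g)
(-76 - 137)/k(-9) = (-76 - 137)/(-2 - 9) = -213/(-11) = -1/11*(-213) = 213/11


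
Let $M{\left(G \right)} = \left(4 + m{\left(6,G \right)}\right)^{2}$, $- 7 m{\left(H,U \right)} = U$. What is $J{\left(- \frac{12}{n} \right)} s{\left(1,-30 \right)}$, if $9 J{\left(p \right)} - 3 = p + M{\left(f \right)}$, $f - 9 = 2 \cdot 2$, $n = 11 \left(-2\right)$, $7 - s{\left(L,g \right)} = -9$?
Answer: $\frac{23392}{1617} \approx 14.466$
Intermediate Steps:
$m{\left(H,U \right)} = - \frac{U}{7}$
$s{\left(L,g \right)} = 16$ ($s{\left(L,g \right)} = 7 - -9 = 7 + 9 = 16$)
$n = -22$
$f = 13$ ($f = 9 + 2 \cdot 2 = 9 + 4 = 13$)
$M{\left(G \right)} = \left(4 - \frac{G}{7}\right)^{2}$
$J{\left(p \right)} = \frac{124}{147} + \frac{p}{9}$ ($J{\left(p \right)} = \frac{1}{3} + \frac{p + \frac{\left(-28 + 13\right)^{2}}{49}}{9} = \frac{1}{3} + \frac{p + \frac{\left(-15\right)^{2}}{49}}{9} = \frac{1}{3} + \frac{p + \frac{1}{49} \cdot 225}{9} = \frac{1}{3} + \frac{p + \frac{225}{49}}{9} = \frac{1}{3} + \frac{\frac{225}{49} + p}{9} = \frac{1}{3} + \left(\frac{25}{49} + \frac{p}{9}\right) = \frac{124}{147} + \frac{p}{9}$)
$J{\left(- \frac{12}{n} \right)} s{\left(1,-30 \right)} = \left(\frac{124}{147} + \frac{\left(-12\right) \frac{1}{-22}}{9}\right) 16 = \left(\frac{124}{147} + \frac{\left(-12\right) \left(- \frac{1}{22}\right)}{9}\right) 16 = \left(\frac{124}{147} + \frac{1}{9} \cdot \frac{6}{11}\right) 16 = \left(\frac{124}{147} + \frac{2}{33}\right) 16 = \frac{1462}{1617} \cdot 16 = \frac{23392}{1617}$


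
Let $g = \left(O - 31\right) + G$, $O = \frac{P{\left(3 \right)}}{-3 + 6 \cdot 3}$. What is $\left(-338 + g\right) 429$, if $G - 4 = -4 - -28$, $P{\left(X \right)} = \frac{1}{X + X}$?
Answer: $- \frac{4388527}{30} \approx -1.4628 \cdot 10^{5}$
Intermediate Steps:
$P{\left(X \right)} = \frac{1}{2 X}$
$O = \frac{1}{90}$ ($O = \frac{\frac{1}{2} \cdot \frac{1}{3}}{-3 + 6 \cdot 3} = \frac{\frac{1}{2} \cdot \frac{1}{3}}{-3 + 18} = \frac{1}{6 \cdot 15} = \frac{1}{6} \cdot \frac{1}{15} = \frac{1}{90} \approx 0.011111$)
$G = 28$ ($G = 4 - -24 = 4 + \left(-4 + 28\right) = 4 + 24 = 28$)
$g = - \frac{269}{90}$ ($g = \left(\frac{1}{90} - 31\right) + 28 = - \frac{2789}{90} + 28 = - \frac{269}{90} \approx -2.9889$)
$\left(-338 + g\right) 429 = \left(-338 - \frac{269}{90}\right) 429 = \left(- \frac{30689}{90}\right) 429 = - \frac{4388527}{30}$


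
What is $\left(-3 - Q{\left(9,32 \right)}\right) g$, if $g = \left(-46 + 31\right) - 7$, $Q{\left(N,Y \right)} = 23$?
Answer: $572$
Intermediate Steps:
$g = -22$ ($g = -15 - 7 = -22$)
$\left(-3 - Q{\left(9,32 \right)}\right) g = \left(-3 - 23\right) \left(-22\right) = \left(-26\right) \left(-22\right) = 572$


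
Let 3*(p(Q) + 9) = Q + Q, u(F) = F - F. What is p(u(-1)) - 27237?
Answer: -27246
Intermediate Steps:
u(F) = 0
p(Q) = -9 + 2*Q/3 (p(Q) = -9 + (Q + Q)/3 = -9 + (2*Q)/3 = -9 + 2*Q/3)
p(u(-1)) - 27237 = (-9 + (⅔)*0) - 27237 = (-9 + 0) - 27237 = -9 - 27237 = -27246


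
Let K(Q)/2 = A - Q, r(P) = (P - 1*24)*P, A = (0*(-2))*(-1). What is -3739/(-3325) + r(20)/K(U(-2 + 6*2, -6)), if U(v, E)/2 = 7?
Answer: 13239/3325 ≈ 3.9817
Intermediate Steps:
U(v, E) = 14 (U(v, E) = 2*7 = 14)
A = 0 (A = 0*(-1) = 0)
r(P) = P*(-24 + P) (r(P) = (P - 24)*P = (-24 + P)*P = P*(-24 + P))
K(Q) = -2*Q (K(Q) = 2*(0 - Q) = 2*(-Q) = -2*Q)
-3739/(-3325) + r(20)/K(U(-2 + 6*2, -6)) = -3739/(-3325) + (20*(-24 + 20))/((-2*14)) = -3739*(-1/3325) + (20*(-4))/(-28) = 3739/3325 - 80*(-1/28) = 3739/3325 + 20/7 = 13239/3325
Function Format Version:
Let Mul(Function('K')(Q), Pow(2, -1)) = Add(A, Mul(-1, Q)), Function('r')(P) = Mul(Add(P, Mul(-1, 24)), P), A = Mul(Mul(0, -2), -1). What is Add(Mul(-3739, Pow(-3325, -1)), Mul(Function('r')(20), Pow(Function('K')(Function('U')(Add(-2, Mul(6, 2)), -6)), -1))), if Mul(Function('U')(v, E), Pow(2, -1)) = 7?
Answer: Rational(13239, 3325) ≈ 3.9817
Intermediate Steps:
Function('U')(v, E) = 14 (Function('U')(v, E) = Mul(2, 7) = 14)
A = 0 (A = Mul(0, -1) = 0)
Function('r')(P) = Mul(P, Add(-24, P)) (Function('r')(P) = Mul(Add(P, -24), P) = Mul(Add(-24, P), P) = Mul(P, Add(-24, P)))
Function('K')(Q) = Mul(-2, Q) (Function('K')(Q) = Mul(2, Add(0, Mul(-1, Q))) = Mul(2, Mul(-1, Q)) = Mul(-2, Q))
Add(Mul(-3739, Pow(-3325, -1)), Mul(Function('r')(20), Pow(Function('K')(Function('U')(Add(-2, Mul(6, 2)), -6)), -1))) = Add(Mul(-3739, Pow(-3325, -1)), Mul(Mul(20, Add(-24, 20)), Pow(Mul(-2, 14), -1))) = Add(Mul(-3739, Rational(-1, 3325)), Mul(Mul(20, -4), Pow(-28, -1))) = Add(Rational(3739, 3325), Mul(-80, Rational(-1, 28))) = Add(Rational(3739, 3325), Rational(20, 7)) = Rational(13239, 3325)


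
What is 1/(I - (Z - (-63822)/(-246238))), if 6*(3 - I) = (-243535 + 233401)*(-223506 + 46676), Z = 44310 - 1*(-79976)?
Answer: -123119/36786744815296 ≈ -3.3468e-9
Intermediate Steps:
Z = 124286 (Z = 44310 + 79976 = 124286)
I = -298665867 (I = 3 - (-243535 + 233401)*(-223506 + 46676)/6 = 3 - (-1689)*(-176830) = 3 - ⅙*1791995220 = 3 - 298665870 = -298665867)
1/(I - (Z - (-63822)/(-246238))) = 1/(-298665867 - (124286 - (-63822)/(-246238))) = 1/(-298665867 - (124286 - (-63822)*(-1)/246238)) = 1/(-298665867 - (124286 - 1*31911/123119)) = 1/(-298665867 - (124286 - 31911/123119)) = 1/(-298665867 - 1*15301936123/123119) = 1/(-298665867 - 15301936123/123119) = 1/(-36786744815296/123119) = -123119/36786744815296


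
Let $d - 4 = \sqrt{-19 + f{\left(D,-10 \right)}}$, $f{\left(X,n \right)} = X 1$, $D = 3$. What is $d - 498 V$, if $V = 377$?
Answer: $-187742 + 4 i \approx -1.8774 \cdot 10^{5} + 4.0 i$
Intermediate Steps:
$f{\left(X,n \right)} = X$
$d = 4 + 4 i$ ($d = 4 + \sqrt{-19 + 3} = 4 + \sqrt{-16} = 4 + 4 i \approx 4.0 + 4.0 i$)
$d - 498 V = \left(4 + 4 i\right) - 187746 = -187742 + 4 i$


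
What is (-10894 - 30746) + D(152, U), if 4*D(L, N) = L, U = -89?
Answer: -41602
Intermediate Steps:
D(L, N) = L/4
(-10894 - 30746) + D(152, U) = (-10894 - 30746) + (1/4)*152 = -41640 + 38 = -41602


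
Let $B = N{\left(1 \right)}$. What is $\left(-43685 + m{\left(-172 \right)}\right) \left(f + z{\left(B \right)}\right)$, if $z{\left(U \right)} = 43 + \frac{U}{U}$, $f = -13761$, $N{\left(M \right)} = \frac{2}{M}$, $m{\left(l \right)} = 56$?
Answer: $598458993$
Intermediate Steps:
$B = 2$ ($B = \frac{2}{1} = 2 \cdot 1 = 2$)
$z{\left(U \right)} = 44$ ($z{\left(U \right)} = 43 + 1 = 44$)
$\left(-43685 + m{\left(-172 \right)}\right) \left(f + z{\left(B \right)}\right) = \left(-43685 + 56\right) \left(-13761 + 44\right) = \left(-43629\right) \left(-13717\right) = 598458993$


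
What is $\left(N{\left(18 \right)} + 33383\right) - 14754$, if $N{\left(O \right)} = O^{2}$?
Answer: $18953$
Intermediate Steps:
$\left(N{\left(18 \right)} + 33383\right) - 14754 = \left(18^{2} + 33383\right) - 14754 = \left(324 + 33383\right) - 14754 = 33707 - 14754 = 18953$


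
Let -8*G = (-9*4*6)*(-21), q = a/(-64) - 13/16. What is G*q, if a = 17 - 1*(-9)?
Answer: 22113/32 ≈ 691.03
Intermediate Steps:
a = 26 (a = 17 + 9 = 26)
q = -39/32 (q = 26/(-64) - 13/16 = 26*(-1/64) - 13*1/16 = -13/32 - 13/16 = -39/32 ≈ -1.2188)
G = -567 (G = --9*4*6*(-21)/8 = -(-36*6)*(-21)/8 = -(-27)*(-21) = -1/8*4536 = -567)
G*q = -567*(-39/32) = 22113/32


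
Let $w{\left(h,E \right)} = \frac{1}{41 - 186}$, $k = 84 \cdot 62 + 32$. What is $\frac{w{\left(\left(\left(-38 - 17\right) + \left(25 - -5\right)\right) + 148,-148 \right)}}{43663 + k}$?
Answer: $- \frac{1}{7090935} \approx -1.4103 \cdot 10^{-7}$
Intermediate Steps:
$k = 5240$ ($k = 5208 + 32 = 5240$)
$w{\left(h,E \right)} = - \frac{1}{145}$ ($w{\left(h,E \right)} = \frac{1}{-145} = - \frac{1}{145}$)
$\frac{w{\left(\left(\left(-38 - 17\right) + \left(25 - -5\right)\right) + 148,-148 \right)}}{43663 + k} = - \frac{1}{145 \left(43663 + 5240\right)} = - \frac{1}{145 \cdot 48903} = \left(- \frac{1}{145}\right) \frac{1}{48903} = - \frac{1}{7090935}$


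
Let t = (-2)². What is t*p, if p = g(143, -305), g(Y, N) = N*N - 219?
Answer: 371224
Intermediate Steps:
t = 4
g(Y, N) = -219 + N² (g(Y, N) = N² - 219 = -219 + N²)
p = 92806 (p = -219 + (-305)² = -219 + 93025 = 92806)
t*p = 4*92806 = 371224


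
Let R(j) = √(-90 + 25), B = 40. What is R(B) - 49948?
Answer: -49948 + I*√65 ≈ -49948.0 + 8.0623*I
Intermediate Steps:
R(j) = I*√65 (R(j) = √(-65) = I*√65)
R(B) - 49948 = I*√65 - 49948 = -49948 + I*√65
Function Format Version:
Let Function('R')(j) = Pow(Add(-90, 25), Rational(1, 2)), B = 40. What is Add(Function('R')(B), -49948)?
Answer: Add(-49948, Mul(I, Pow(65, Rational(1, 2)))) ≈ Add(-49948., Mul(8.0623, I))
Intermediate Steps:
Function('R')(j) = Mul(I, Pow(65, Rational(1, 2))) (Function('R')(j) = Pow(-65, Rational(1, 2)) = Mul(I, Pow(65, Rational(1, 2))))
Add(Function('R')(B), -49948) = Add(Mul(I, Pow(65, Rational(1, 2))), -49948) = Add(-49948, Mul(I, Pow(65, Rational(1, 2))))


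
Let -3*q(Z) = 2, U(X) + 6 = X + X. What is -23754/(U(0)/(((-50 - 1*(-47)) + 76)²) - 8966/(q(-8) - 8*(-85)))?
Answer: 42996727418/23891945 ≈ 1799.6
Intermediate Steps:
U(X) = -6 + 2*X (U(X) = -6 + (X + X) = -6 + 2*X)
q(Z) = -⅔ (q(Z) = -⅓*2 = -⅔)
-23754/(U(0)/(((-50 - 1*(-47)) + 76)²) - 8966/(q(-8) - 8*(-85))) = -23754/((-6 + 2*0)/(((-50 - 1*(-47)) + 76)²) - 8966/(-⅔ - 8*(-85))) = -23754/((-6 + 0)/(((-50 + 47) + 76)²) - 8966/(-⅔ + 680)) = -23754/(-6/(-3 + 76)² - 8966/2038/3) = -23754/(-6/(73²) - 8966*3/2038) = -23754/(-6/5329 - 13449/1019) = -23754/(-71675835/5430251) = -23754*(-5430251/71675835) = 42996727418/23891945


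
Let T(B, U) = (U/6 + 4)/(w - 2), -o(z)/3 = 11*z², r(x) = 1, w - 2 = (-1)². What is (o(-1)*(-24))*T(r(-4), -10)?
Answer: 1848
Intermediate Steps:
w = 3 (w = 2 + (-1)² = 2 + 1 = 3)
o(z) = -33*z²
T(B, U) = 4 + U/6 (T(B, U) = (U/6 + 4)/(3 - 2) = (U*(⅙) + 4)/1 = (U/6 + 4)*1 = (4 + U/6)*1 = 4 + U/6)
(o(-1)*(-24))*T(r(-4), -10) = (-33*(-1)²*(-24))*(4 + (⅙)*(-10)) = (-33*1*(-24))*(4 - 5/3) = -33*(-24)*(7/3) = 792*(7/3) = 1848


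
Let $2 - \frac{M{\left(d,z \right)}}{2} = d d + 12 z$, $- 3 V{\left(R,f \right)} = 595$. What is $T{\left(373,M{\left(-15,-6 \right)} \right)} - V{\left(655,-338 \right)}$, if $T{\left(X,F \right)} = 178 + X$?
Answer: $\frac{2248}{3} \approx 749.33$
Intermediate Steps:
$V{\left(R,f \right)} = - \frac{595}{3}$ ($V{\left(R,f \right)} = \left(- \frac{1}{3}\right) 595 = - \frac{595}{3}$)
$M{\left(d,z \right)} = 4 - 24 z - 2 d^{2}$ ($M{\left(d,z \right)} = 4 - 2 \left(d d + 12 z\right) = 4 - 2 \left(d^{2} + 12 z\right) = 4 - \left(2 d^{2} + 24 z\right) = 4 - 24 z - 2 d^{2}$)
$T{\left(373,M{\left(-15,-6 \right)} \right)} - V{\left(655,-338 \right)} = \left(178 + 373\right) - - \frac{595}{3} = 551 + \frac{595}{3} = \frac{2248}{3}$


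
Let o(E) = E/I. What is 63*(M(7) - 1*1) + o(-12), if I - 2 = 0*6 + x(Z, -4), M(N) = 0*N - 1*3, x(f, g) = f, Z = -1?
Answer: -264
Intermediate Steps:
M(N) = -3 (M(N) = 0 - 3 = -3)
I = 1 (I = 2 + (0*6 - 1) = 2 + (0 - 1) = 2 - 1 = 1)
o(E) = E (o(E) = E/1 = E*1 = E)
63*(M(7) - 1*1) + o(-12) = 63*(-3 - 1*1) - 12 = 63*(-3 - 1) - 12 = 63*(-4) - 12 = -252 - 12 = -264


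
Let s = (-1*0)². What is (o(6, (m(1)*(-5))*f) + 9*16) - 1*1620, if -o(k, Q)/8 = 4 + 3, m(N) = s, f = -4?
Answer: -1532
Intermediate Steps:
s = 0 (s = 0² = 0)
m(N) = 0
o(k, Q) = -56 (o(k, Q) = -8*(4 + 3) = -8*7 = -56)
(o(6, (m(1)*(-5))*f) + 9*16) - 1*1620 = (-56 + 9*16) - 1*1620 = (-56 + 144) - 1620 = 88 - 1620 = -1532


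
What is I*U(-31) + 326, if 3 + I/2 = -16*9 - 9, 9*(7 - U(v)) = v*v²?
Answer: -3103838/3 ≈ -1.0346e+6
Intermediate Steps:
U(v) = 7 - v³/9 (U(v) = 7 - v*v²/9 = 7 - v³/9)
I = -312 (I = -6 + 2*(-16*9 - 9) = -6 + 2*(-144 - 9) = -6 + 2*(-153) = -6 - 306 = -312)
I*U(-31) + 326 = -312*(7 - ⅑*(-31)³) + 326 = -312*(7 - ⅑*(-29791)) + 326 = -312*(7 + 29791/9) + 326 = -312*29854/9 + 326 = -3104816/3 + 326 = -3103838/3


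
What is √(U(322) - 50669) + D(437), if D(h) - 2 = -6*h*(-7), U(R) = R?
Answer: 18356 + I*√50347 ≈ 18356.0 + 224.38*I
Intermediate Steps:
D(h) = 2 + 42*h (D(h) = 2 - 6*h*(-7) = 2 + 42*h)
√(U(322) - 50669) + D(437) = √(322 - 50669) + (2 + 42*437) = √(-50347) + (2 + 18354) = I*√50347 + 18356 = 18356 + I*√50347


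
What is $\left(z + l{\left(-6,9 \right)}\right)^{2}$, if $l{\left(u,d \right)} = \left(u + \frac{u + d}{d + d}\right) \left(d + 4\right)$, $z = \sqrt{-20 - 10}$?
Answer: $\frac{205945}{36} - \frac{455 i \sqrt{30}}{3} \approx 5720.7 - 830.71 i$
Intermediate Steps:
$z = i \sqrt{30}$ ($z = \sqrt{-30} = i \sqrt{30} \approx 5.4772 i$)
$l{\left(u,d \right)} = \left(4 + d\right) \left(u + \frac{d + u}{2 d}\right)$ ($l{\left(u,d \right)} = \left(u + \frac{d + u}{2 d}\right) \left(4 + d\right) = \left(4 + d\right) \left(u + \frac{d + u}{2 d}\right)$)
$\left(z + l{\left(-6,9 \right)}\right)^{2} = \left(i \sqrt{30} + \left(2 + \frac{1}{2} \cdot 9 + \frac{9}{2} \left(-6\right) + 9 \left(-6\right) + 2 \left(-6\right) \frac{1}{9}\right)\right)^{2} = \left(i \sqrt{30} + \left(2 + \frac{9}{2} - 27 - 54 + 2 \left(-6\right) \frac{1}{9}\right)\right)^{2} = \left(i \sqrt{30} - \frac{455}{6}\right)^{2} = \left(- \frac{455}{6} + i \sqrt{30}\right)^{2}$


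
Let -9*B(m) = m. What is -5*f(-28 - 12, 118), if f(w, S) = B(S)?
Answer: 590/9 ≈ 65.556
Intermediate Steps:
B(m) = -m/9
f(w, S) = -S/9
-5*f(-28 - 12, 118) = -(-5)*118/9 = -5*(-118/9) = 590/9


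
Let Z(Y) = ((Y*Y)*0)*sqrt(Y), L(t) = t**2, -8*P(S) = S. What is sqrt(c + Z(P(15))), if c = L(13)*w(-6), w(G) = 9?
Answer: 39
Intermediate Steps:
P(S) = -S/8
Z(Y) = 0 (Z(Y) = (Y**2*0)*sqrt(Y) = 0*sqrt(Y) = 0)
c = 1521 (c = 13**2*9 = 169*9 = 1521)
sqrt(c + Z(P(15))) = sqrt(1521 + 0) = sqrt(1521) = 39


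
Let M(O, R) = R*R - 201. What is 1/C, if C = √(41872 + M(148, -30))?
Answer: √42571/42571 ≈ 0.0048467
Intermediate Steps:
M(O, R) = -201 + R² (M(O, R) = R² - 201 = -201 + R²)
C = √42571 (C = √(41872 + (-201 + (-30)²)) = √(41872 + (-201 + 900)) = √(41872 + 699) = √42571 ≈ 206.33)
1/C = 1/(√42571) = √42571/42571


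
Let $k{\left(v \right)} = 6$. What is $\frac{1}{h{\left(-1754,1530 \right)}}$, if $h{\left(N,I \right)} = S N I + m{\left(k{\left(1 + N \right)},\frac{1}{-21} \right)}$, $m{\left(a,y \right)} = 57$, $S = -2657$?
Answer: $\frac{1}{7130378397} \approx 1.4024 \cdot 10^{-10}$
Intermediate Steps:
$h{\left(N,I \right)} = 57 - 2657 I N$ ($h{\left(N,I \right)} = - 2657 N I + 57 = - 2657 I N + 57 = 57 - 2657 I N$)
$\frac{1}{h{\left(-1754,1530 \right)}} = \frac{1}{57 - 4065210 \left(-1754\right)} = \frac{1}{57 + 7130378340} = \frac{1}{7130378397}$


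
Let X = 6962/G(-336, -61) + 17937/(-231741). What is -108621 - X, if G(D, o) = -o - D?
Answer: -1110540678530/10222353 ≈ -1.0864e+5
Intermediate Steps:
G(D, o) = -D - o
X = 178473317/10222353 (X = 6962/(-1*(-336) - 1*(-61)) + 17937/(-231741) = 6962/(336 + 61) + 17937*(-1/231741) = 6962/397 - 1993/25749 = 178473317/10222353 ≈ 17.459)
-108621 - X = -108621 - 1*178473317/10222353 = -108621 - 178473317/10222353 = -1110540678530/10222353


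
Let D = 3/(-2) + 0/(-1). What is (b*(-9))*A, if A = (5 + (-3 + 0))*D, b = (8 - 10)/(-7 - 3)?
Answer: 27/5 ≈ 5.4000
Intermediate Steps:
D = -3/2 (D = 3*(-½) + 0*(-1) = -3/2 + 0 = -3/2 ≈ -1.5000)
b = ⅕ (b = -2/(-10) = -2*(-⅒) = ⅕ ≈ 0.20000)
A = -3 (A = (5 + (-3 + 0))*(-3/2) = (5 - 3)*(-3/2) = 2*(-3/2) = -3)
(b*(-9))*A = ((⅕)*(-9))*(-3) = -9/5*(-3) = 27/5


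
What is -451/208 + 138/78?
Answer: -83/208 ≈ -0.39904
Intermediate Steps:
-451/208 + 138/78 = -451*1/208 + 138*(1/78) = -451/208 + 23/13 = -83/208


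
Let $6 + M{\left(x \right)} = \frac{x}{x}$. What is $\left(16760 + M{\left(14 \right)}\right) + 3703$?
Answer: $20458$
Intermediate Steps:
$M{\left(x \right)} = -5$ ($M{\left(x \right)} = -6 + \frac{x}{x} = -6 + 1 = -5$)
$\left(16760 + M{\left(14 \right)}\right) + 3703 = \left(16760 - 5\right) + 3703 = 16755 + 3703 = 20458$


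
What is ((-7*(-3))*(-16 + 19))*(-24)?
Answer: -1512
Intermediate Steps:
((-7*(-3))*(-16 + 19))*(-24) = (21*3)*(-24) = 63*(-24) = -1512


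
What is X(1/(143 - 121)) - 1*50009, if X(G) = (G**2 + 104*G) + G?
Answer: -24202045/484 ≈ -50004.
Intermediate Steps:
X(G) = G**2 + 105*G
X(1/(143 - 121)) - 1*50009 = (105 + 1/(143 - 121))/(143 - 121) - 1*50009 = (105 + 1/22)/22 - 50009 = (1/22)*(2311/22) - 50009 = 2311/484 - 50009 = -24202045/484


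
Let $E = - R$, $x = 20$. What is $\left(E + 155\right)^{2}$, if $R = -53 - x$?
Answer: $51984$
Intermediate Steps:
$R = -73$ ($R = -53 - 20 = -73$)
$E = 73$ ($E = \left(-1\right) \left(-73\right) = 73$)
$\left(E + 155\right)^{2} = \left(73 + 155\right)^{2} = 228^{2} = 51984$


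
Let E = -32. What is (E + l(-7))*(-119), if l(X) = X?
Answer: 4641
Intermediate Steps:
(E + l(-7))*(-119) = (-32 - 7)*(-119) = -39*(-119) = 4641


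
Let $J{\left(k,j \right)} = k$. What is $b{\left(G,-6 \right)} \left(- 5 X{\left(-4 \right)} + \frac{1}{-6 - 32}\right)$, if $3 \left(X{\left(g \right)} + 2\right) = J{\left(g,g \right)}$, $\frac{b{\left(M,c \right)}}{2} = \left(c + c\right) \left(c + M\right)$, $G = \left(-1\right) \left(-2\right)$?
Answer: $\frac{30352}{19} \approx 1597.5$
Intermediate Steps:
$G = 2$
$b{\left(M,c \right)} = 4 c \left(M + c\right)$ ($b{\left(M,c \right)} = 2 \left(c + c\right) \left(c + M\right) = 2 \cdot 2 c \left(M + c\right) = 4 c \left(M + c\right)$)
$X{\left(g \right)} = -2 + \frac{g}{3}$
$b{\left(G,-6 \right)} \left(- 5 X{\left(-4 \right)} + \frac{1}{-6 - 32}\right) = 4 \left(-6\right) \left(2 - 6\right) \left(- 5 \left(-2 + \frac{1}{3} \left(-4\right)\right) + \frac{1}{-6 - 32}\right) = 4 \left(-6\right) \left(-4\right) \left(- 5 \left(-2 - \frac{4}{3}\right) + \frac{1}{-38}\right) = 96 \left(\left(-5\right) \left(- \frac{10}{3}\right) - \frac{1}{38}\right) = 96 \left(\frac{50}{3} - \frac{1}{38}\right) = 96 \cdot \frac{1897}{114} = \frac{30352}{19}$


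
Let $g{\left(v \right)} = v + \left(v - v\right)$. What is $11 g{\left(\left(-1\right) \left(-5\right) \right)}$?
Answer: $55$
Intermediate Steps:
$g{\left(v \right)} = v$ ($g{\left(v \right)} = v + 0 = v$)
$11 g{\left(\left(-1\right) \left(-5\right) \right)} = 11 \left(\left(-1\right) \left(-5\right)\right) = 11 \cdot 5 = 55$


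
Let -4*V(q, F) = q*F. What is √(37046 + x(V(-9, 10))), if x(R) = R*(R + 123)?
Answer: √161279/2 ≈ 200.80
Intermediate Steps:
V(q, F) = -F*q/4 (V(q, F) = -q*F/4 = -F*q/4)
x(R) = R*(123 + R)
√(37046 + x(V(-9, 10))) = √(37046 + (-¼*10*(-9))*(123 - ¼*10*(-9))) = √(37046 + 45*(123 + 45/2)/2) = √(37046 + (45/2)*(291/2)) = √(37046 + 13095/4) = √(161279/4) = √161279/2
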